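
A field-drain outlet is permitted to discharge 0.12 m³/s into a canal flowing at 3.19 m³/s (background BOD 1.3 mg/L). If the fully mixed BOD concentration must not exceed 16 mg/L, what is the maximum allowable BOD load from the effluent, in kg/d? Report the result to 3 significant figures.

Mass balance at the limit: 3.190·1.300 + 0.1200·Cₑ = 3.310·16 → Cₑ = 406.8 mg/L.
Load = 0.1200 m³/s × 406.8 g/m³ × 86 400 s/d = 4217 kg/d.

4220 kg/d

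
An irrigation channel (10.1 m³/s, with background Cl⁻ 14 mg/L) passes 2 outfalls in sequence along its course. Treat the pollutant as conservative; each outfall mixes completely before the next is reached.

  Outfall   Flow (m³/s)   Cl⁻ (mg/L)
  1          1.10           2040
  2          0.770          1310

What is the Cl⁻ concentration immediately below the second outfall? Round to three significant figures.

Outfall 1: combined Q = 11.20 m³/s; C = (10.10·14.00 + 1.100·2040)/11.20 = 213.0 mg/L.
Outfall 2: combined Q = 11.97 m³/s; C = (11.20·213.0 + 0.7700·1310)/11.97 = 283.6 mg/L.

284 mg/L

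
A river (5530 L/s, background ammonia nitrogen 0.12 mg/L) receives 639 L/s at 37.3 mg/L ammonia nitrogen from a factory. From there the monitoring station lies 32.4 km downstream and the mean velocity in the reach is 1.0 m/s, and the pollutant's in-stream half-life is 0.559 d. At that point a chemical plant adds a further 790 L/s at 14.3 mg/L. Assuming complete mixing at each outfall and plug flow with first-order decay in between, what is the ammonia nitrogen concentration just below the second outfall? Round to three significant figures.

3.83 mg/L

Mass balance: C = (5530·0.1200 + 639.0·37.30) / 6169 = 24500/6169 = 3.971 mg/L; combined flow 6169 L/s.
Travel time t = 32.4·1000 / 1.0 = 32400 s = 9.000 h.
Half-life 0.559 d → k = ln 2 / 0.559 = 1.240 d⁻¹.
Decay over the reach: 3.971·exp(−kt) = 3.971·0.6281 = 2.494 mg/L.
Second outfall: C = (6169·2.494 + 790.0·14.30)/6959 = 3.835 mg/L.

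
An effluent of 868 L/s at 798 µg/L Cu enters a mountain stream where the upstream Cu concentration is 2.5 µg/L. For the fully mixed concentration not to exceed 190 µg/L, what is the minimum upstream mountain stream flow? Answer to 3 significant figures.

2810 L/s

Set C_mix = 190: (Q·2.500 + 868.0·798.0) / (Q + 868.0) = 190
→ Q = 868.0·(798.0 − 190)/(190 − 2.500) = 2815 L/s.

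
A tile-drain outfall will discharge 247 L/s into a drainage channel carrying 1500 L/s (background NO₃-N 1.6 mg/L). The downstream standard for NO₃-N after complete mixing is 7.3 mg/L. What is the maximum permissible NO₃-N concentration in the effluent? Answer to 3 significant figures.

At the limit, (Qr·Cr + Qe·Cₑ)/(Qr + Qe) = 7.3:
Cₑ = (1747·7.3 − 1500·1.600) / 247.0 = 41.92 mg/L.

41.9 mg/L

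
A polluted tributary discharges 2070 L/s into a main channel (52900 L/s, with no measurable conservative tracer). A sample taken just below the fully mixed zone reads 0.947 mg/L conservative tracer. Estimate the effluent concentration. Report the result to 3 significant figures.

25.1 mg/L

Mass balance: 52900·0 + 2070·Cₑ = 54970·0.9470
→ Cₑ = (54970·0.9470 − 52900·0) / 2070 = 25.15 mg/L.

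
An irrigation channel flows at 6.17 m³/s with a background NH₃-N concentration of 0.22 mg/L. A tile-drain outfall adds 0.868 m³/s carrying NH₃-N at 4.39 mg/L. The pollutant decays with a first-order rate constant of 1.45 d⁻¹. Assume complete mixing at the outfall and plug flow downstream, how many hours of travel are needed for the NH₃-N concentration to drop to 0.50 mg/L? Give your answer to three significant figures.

6.36 h

After mixing, C = (6.170·0.2200 + 0.8680·4.390) / 7.038 = 5.168/7.038 = 0.7343 mg/L.
0.7343·exp(−k·t) = 0.50 → t = ln(0.7343/0.50)/k = 22900 s = 6.361 h.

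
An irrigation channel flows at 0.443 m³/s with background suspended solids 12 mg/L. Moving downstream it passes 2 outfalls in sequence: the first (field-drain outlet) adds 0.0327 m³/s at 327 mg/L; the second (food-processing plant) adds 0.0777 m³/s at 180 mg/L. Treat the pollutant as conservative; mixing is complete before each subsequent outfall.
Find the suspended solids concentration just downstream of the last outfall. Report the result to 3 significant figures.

54.2 mg/L

Outfall 1: combined Q = 0.4757 m³/s; C = (0.4430·12.00 + 0.03270·327.0)/0.4757 = 33.65 mg/L.
Outfall 2: combined Q = 0.5534 m³/s; C = (0.4757·33.65 + 0.07770·180.0)/0.5534 = 54.20 mg/L.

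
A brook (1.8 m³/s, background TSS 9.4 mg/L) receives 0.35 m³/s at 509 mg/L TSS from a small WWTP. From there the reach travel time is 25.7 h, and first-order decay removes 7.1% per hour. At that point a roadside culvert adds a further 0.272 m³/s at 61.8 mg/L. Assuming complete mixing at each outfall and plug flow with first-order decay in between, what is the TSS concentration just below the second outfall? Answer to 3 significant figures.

After mixing, C = (1.800·9.400 + 0.3500·509.0) / 2.150 = 195.1/2.150 = 90.73 mg/L; combined flow 2.150 m³/s.
7.1%/h lost → k = −ln(1 − 0.071) = 0.07365 h⁻¹.
After decay, C = 90.73 × e^(−kt) = 90.73 × 0.1507 = 13.67 mg/L.
At the second outfall, C = (2.150·13.67 + 0.2720·61.80) / (2.150 + 0.2720) = 19.07 mg/L.

19.1 mg/L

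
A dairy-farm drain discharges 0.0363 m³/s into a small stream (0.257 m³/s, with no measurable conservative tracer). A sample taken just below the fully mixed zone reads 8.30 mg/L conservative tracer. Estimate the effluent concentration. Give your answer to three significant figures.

Mass balance: 0.2570·0 + 0.03630·Cₑ = 0.2933·8.300
→ Cₑ = (0.2933·8.300 − 0.2570·0) / 0.03630 = 67.06 mg/L.

67.1 mg/L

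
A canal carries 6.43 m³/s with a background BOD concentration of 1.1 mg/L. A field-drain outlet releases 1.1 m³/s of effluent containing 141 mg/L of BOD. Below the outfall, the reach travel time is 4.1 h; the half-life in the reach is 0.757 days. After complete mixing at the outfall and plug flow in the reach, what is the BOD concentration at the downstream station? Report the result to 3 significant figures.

Conservation of mass: C = (6.430·1.100 + 1.100·141.0) / 7.530 = 162.2/7.530 = 21.54 mg/L.
Half-life 0.757 d → k = ln 2 / 0.757 = 0.9157 d⁻¹.
After decay, C = 21.54 × e^(−kt) = 21.54 × 0.8552 = 18.42 mg/L.

18.4 mg/L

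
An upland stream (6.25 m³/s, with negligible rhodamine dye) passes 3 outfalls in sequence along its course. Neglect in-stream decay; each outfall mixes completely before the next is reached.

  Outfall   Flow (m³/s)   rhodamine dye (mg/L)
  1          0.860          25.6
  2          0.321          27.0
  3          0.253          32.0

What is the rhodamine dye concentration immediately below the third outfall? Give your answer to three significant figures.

5.05 mg/L

After outfall 1: Q = 6.250 + 0.8600 = 7.110 m³/s; C = (6.250·0 + 0.8600·25.60)/7.110 = 3.096 mg/L.
After outfall 2: Q = 7.110 + 0.3210 = 7.431 m³/s; C = (7.110·3.096 + 0.3210·27.00)/7.431 = 4.129 mg/L.
After outfall 3: Q = 7.431 + 0.2530 = 7.684 m³/s; C = (7.431·4.129 + 0.2530·32.00)/7.684 = 5.047 mg/L.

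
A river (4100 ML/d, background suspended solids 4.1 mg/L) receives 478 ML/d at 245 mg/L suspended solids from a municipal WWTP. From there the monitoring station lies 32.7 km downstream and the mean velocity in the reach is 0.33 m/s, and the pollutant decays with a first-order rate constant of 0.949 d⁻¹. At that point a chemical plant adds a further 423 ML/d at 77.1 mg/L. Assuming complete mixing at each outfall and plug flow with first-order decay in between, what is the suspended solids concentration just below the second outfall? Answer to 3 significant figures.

15.5 mg/L

Conservation of mass: C = (4100·4.100 + 478.0·245.0) / 4578 = 133900/4578 = 29.25 mg/L; combined flow 4578 ML/d.
Travel time t = 32.7·1000 / 0.33 = 99090 s = 27.53 h.
Decay over the reach: 29.25·exp(−kt) = 29.25·0.3368 = 9.851 mg/L.
Second outfall: C = (4578·9.851 + 423.0·77.10)/5001 = 15.54 mg/L.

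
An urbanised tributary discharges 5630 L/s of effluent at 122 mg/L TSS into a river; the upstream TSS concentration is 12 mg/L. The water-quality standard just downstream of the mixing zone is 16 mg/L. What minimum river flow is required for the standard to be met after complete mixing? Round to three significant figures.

149000 L/s

Set C_mix = 16: (Q·12.00 + 5630·122.0) / (Q + 5630) = 16
→ Q = 5630·(122.0 − 16)/(16 − 12.00) = 149200 L/s.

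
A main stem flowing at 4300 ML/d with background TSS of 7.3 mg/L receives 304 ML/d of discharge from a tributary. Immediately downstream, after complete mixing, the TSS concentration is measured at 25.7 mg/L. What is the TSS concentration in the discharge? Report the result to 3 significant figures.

286 mg/L

Mass balance: 4300·7.300 + 304.0·Cₑ = 4604·25.70
→ Cₑ = (4604·25.70 − 4300·7.300) / 304.0 = 286.0 mg/L.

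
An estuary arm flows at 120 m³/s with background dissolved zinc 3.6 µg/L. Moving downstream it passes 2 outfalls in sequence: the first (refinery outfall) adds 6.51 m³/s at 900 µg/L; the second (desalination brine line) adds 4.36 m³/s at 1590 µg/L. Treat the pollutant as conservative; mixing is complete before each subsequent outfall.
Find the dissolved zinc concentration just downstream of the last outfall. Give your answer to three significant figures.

After outfall 1: Q = 120.0 + 6.510 = 126.5 m³/s; C = (120.0·3.600 + 6.510·900.0)/126.5 = 49.73 µg/L.
After outfall 2: Q = 126.5 + 4.360 = 130.9 m³/s; C = (126.5·49.73 + 4.360·1590)/130.9 = 101.0 µg/L.

101 µg/L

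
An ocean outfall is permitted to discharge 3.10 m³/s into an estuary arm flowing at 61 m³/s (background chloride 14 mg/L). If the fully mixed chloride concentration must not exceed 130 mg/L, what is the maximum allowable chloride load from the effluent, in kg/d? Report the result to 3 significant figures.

Mass balance at the limit: 61.00·14.00 + 3.100·Cₑ = 64.10·130 → Cₑ = 2413 mg/L.
Load = 3.100 m³/s × 2413 g/m³ × 86 400 s/d = 646200 kg/d.

646000 kg/d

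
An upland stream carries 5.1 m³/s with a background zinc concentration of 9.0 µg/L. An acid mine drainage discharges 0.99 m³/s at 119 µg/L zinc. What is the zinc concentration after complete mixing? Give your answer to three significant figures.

After mixing, C = (5.100·9.000 + 0.9900·119.0) / 6.090 = 163.7/6.090 = 26.88 µg/L.

26.9 µg/L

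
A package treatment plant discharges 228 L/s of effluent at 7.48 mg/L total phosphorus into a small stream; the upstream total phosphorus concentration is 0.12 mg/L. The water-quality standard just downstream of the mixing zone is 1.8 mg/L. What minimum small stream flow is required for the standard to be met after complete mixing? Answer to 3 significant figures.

771 L/s

Set C_mix = 1.8: (Q·0.1200 + 228.0·7.480) / (Q + 228.0) = 1.8
→ Q = 228.0·(7.480 − 1.8)/(1.8 − 0.1200) = 770.9 L/s.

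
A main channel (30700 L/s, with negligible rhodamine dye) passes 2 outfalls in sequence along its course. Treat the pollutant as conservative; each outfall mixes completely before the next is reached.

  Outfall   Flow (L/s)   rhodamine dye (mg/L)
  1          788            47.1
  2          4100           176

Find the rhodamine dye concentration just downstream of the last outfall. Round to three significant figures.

21.3 mg/L

After outfall 1: Q = 30700 + 788.0 = 31490 L/s; C = (30700·0 + 788.0·47.10)/31490 = 1.179 mg/L.
After outfall 2: Q = 31490 + 4100 = 35590 L/s; C = (31490·1.179 + 4100·176.0)/35590 = 21.32 mg/L.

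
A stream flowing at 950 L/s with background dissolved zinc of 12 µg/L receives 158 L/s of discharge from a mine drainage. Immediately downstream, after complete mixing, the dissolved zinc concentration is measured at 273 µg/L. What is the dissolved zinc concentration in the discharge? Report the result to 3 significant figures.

Mass balance: 950.0·12.00 + 158.0·Cₑ = 1108·273.0
→ Cₑ = (1108·273.0 − 950.0·12.00) / 158.0 = 1842 µg/L.

1840 µg/L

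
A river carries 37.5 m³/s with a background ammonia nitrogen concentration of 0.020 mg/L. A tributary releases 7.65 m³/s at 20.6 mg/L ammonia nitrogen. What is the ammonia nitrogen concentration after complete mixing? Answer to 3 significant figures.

Conservation of mass: C = (37.50·0.02000 + 7.650·20.60) / 45.15 = 158.3/45.15 = 3.507 mg/L.

3.51 mg/L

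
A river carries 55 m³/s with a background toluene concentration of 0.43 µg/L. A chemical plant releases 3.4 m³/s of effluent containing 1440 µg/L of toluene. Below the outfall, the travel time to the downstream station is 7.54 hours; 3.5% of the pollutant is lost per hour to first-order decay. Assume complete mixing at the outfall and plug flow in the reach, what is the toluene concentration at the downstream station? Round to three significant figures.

Conservation of mass: C = (55.00·0.4300 + 3.400·1440) / 58.40 = 4920/58.40 = 84.24 µg/L.
3.5%/h lost → k = −ln(1 − 0.035) = 0.03563 h⁻¹.
Decay over the reach: 84.24·exp(−kt) = 84.24·0.7644 = 64.40 µg/L.

64.4 µg/L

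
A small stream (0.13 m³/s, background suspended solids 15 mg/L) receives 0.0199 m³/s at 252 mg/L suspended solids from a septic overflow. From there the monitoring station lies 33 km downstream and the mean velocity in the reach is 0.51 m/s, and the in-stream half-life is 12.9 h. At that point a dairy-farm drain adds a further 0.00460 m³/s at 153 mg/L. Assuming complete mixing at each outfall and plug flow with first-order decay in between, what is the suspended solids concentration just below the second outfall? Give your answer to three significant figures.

Conservation of mass: C = (0.1300·15.00 + 0.01990·252.0) / 0.1499 = 6.965/0.1499 = 46.46 mg/L; combined flow 0.1499 m³/s.
Travel time t = 33·1000 / 0.51 = 64710 s = 17.97 h.
Half-life 12.9 h → k = ln 2 / 12.9 = 0.05373 h⁻¹ = 1.290 d⁻¹.
After decay, C = 46.46 × e^(−kt) = 46.46 × 0.3807 = 17.69 mg/L.
At the second outfall, C = (0.1499·17.69 + 0.004600·153.0) / (0.1499 + 0.004600) = 21.72 mg/L.

21.7 mg/L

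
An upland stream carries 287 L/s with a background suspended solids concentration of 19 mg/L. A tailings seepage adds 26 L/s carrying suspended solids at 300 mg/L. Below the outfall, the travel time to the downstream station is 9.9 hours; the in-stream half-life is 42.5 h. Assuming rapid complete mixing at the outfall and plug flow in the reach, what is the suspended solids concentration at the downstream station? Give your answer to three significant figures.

Flow-weighted average: C = (287.0·19.00 + 26.00·300.0) / 313.0 = 13250/313.0 = 42.34 mg/L.
Half-life 42.5 h → k = ln 2 / 42.5 = 0.01631 h⁻¹ = 0.3914 d⁻¹.
First-order decay: C = 42.34·exp(−k·t) = 42.34·0.8509 = 36.03 mg/L.

36.0 mg/L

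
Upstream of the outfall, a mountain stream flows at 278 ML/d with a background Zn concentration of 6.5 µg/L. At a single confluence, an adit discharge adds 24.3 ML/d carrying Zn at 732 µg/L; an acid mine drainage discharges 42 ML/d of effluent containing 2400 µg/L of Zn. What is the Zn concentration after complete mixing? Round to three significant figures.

Conservation of mass: C = (278.0·6.500 + 24.30·732.0 + 42.00·2400) / 344.3 = 120400/344.3 = 349.7 µg/L.

350 µg/L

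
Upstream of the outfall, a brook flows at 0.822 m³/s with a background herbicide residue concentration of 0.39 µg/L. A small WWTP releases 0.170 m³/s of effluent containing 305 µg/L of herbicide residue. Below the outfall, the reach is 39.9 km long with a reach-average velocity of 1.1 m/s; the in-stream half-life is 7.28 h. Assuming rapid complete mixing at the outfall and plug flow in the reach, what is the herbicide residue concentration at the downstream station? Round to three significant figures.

Mass balance: C = (0.8220·0.3900 + 0.1700·305.0) / 0.9920 = 52.17/0.9920 = 52.59 µg/L.
Travel time t = 39.9·1000 / 1.1 = 36270 s = 10.08 h.
Half-life 7.28 h → k = ln 2 / 7.28 = 0.09521 h⁻¹ = 2.285 d⁻¹.
After decay, C = 52.59 × e^(−kt) = 52.59 × 0.3831 = 20.15 µg/L.

20.2 µg/L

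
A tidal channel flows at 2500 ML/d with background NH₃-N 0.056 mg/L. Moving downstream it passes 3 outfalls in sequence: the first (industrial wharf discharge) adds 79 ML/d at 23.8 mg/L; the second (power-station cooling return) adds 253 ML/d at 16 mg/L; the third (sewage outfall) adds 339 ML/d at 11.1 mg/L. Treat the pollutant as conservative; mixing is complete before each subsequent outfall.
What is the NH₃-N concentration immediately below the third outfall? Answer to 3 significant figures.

3.10 mg/L

Below outfall 1: Q → 2579 ML/d, C = (2500·0.05600 + 79.00·23.80)/2579 = 0.7833 mg/L.
Below outfall 2: Q → 2832 ML/d, C = (2579·0.7833 + 253.0·16.00)/2832 = 2.143 mg/L.
Below outfall 3: Q → 3171 ML/d, C = (2832·2.143 + 339.0·11.10)/3171 = 3.100 mg/L.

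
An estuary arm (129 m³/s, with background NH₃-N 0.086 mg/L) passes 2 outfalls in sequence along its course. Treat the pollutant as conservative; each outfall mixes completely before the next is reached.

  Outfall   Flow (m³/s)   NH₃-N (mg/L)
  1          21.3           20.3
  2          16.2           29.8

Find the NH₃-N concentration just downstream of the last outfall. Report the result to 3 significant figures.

Below outfall 1: Q → 150.3 m³/s, C = (129.0·0.08600 + 21.30·20.30)/150.3 = 2.951 mg/L.
Below outfall 2: Q → 166.5 m³/s, C = (150.3·2.951 + 16.20·29.80)/166.5 = 5.563 mg/L.

5.56 mg/L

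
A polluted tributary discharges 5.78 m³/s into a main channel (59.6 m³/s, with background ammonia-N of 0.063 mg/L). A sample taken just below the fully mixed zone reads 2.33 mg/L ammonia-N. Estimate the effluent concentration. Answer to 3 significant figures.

25.7 mg/L

Mass balance: 59.60·0.06300 + 5.780·Cₑ = 65.38·2.330
→ Cₑ = (65.38·2.330 − 59.60·0.06300) / 5.780 = 25.71 mg/L.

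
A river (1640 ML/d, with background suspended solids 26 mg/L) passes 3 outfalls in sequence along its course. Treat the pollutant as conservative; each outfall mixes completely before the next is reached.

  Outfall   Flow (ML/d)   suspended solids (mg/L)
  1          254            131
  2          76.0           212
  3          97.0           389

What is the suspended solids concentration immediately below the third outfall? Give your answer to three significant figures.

62.8 mg/L

After outfall 1: Q = 1640 + 254.0 = 1894 ML/d; C = (1640·26.00 + 254.0·131.0)/1894 = 40.08 mg/L.
After outfall 2: Q = 1894 + 76.00 = 1970 ML/d; C = (1894·40.08 + 76.00·212.0)/1970 = 46.71 mg/L.
After outfall 3: Q = 1970 + 97.00 = 2067 ML/d; C = (1970·46.71 + 97.00·389.0)/2067 = 62.78 mg/L.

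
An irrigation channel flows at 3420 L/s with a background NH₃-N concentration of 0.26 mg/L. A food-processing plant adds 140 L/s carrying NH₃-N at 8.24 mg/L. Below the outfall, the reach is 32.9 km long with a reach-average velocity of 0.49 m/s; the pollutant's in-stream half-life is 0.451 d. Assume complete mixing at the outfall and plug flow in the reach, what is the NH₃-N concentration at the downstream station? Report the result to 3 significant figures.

Mass balance: C = (3420·0.2600 + 140.0·8.240) / 3560 = 2043/3560 = 0.5738 mg/L.
Travel time t = 32.9·1000 / 0.49 = 67140 s = 18.65 h.
Half-life 0.451 d → k = ln 2 / 0.451 = 1.537 d⁻¹.
Decay over the reach: 0.5738·exp(−kt) = 0.5738·0.3029 = 0.1738 mg/L.

0.174 mg/L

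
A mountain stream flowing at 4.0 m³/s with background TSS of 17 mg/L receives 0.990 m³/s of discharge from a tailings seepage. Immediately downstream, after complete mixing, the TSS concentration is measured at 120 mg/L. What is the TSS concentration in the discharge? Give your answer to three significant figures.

536 mg/L

Mass balance: 4.000·17.00 + 0.9900·Cₑ = 4.990·120.0
→ Cₑ = (4.990·120.0 − 4.000·17.00) / 0.9900 = 536.2 mg/L.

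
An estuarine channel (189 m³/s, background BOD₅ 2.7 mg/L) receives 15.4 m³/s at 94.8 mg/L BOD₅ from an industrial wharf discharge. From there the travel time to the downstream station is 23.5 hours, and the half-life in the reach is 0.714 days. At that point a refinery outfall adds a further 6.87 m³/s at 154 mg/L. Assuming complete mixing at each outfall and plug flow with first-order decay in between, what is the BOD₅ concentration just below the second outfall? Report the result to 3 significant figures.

Flow-weighted average: C = (189.0·2.700 + 15.40·94.80) / 204.4 = 1970/204.4 = 9.639 mg/L; combined flow 204.4 m³/s.
Half-life 0.714 d → k = ln 2 / 0.714 = 0.9708 d⁻¹.
First-order decay: C = 9.639·exp(−k·t) = 9.639·0.3865 = 3.726 mg/L.
Second outfall: C = (204.4·3.726 + 6.870·154.0)/211.3 = 8.612 mg/L.

8.61 mg/L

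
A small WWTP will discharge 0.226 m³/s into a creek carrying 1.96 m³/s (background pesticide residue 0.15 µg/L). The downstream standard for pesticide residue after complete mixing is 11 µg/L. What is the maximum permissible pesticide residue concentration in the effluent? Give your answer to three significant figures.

At the limit, (Qr·Cr + Qe·Cₑ)/(Qr + Qe) = 11:
Cₑ = (2.186·11 − 1.960·0.1500) / 0.2260 = 105.1 µg/L.

105 µg/L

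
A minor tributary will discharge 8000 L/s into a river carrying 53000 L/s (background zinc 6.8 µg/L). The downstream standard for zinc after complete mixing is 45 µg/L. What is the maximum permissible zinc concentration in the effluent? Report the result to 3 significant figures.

298 µg/L

At the limit, (Qr·Cr + Qe·Cₑ)/(Qr + Qe) = 45:
Cₑ = (61000·45 − 53000·6.800) / 8000 = 298.1 µg/L.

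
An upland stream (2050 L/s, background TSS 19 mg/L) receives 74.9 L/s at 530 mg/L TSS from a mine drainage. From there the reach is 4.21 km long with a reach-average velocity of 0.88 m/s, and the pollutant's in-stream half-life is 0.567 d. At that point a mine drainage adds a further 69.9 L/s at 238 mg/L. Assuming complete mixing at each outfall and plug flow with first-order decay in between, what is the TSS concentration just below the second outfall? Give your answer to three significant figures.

Flow-weighted average: C = (2050·19.00 + 74.90·530.0) / 2125 = 78650/2125 = 37.01 mg/L; combined flow 2125 L/s.
Travel time t = 4.21·1000 / 0.88 = 4784 s = 1.329 h.
Half-life 0.567 d → k = ln 2 / 0.567 = 1.222 d⁻¹.
After decay, C = 37.01 × e^(−kt) = 37.01 × 0.9345 = 34.59 mg/L.
Second outfall: C = (2125·34.59 + 69.90·238.0)/2195 = 41.07 mg/L.

41.1 mg/L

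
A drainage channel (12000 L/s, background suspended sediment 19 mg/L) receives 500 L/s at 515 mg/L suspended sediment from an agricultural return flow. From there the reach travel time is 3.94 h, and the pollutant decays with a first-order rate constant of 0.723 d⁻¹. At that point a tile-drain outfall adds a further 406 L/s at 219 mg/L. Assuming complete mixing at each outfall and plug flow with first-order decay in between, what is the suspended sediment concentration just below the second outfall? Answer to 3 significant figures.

Flow-weighted average: C = (12000·19.00 + 500.0·515.0) / 12500 = 485500/12500 = 38.84 mg/L; combined flow 12500 L/s.
Applying C = C₀e^(−kt): 38.84 × 0.8881 = 34.49 mg/L.
At the second outfall, C = (12500·34.49 + 406.0·219.0) / (12500 + 406.0) = 40.30 mg/L.

40.3 mg/L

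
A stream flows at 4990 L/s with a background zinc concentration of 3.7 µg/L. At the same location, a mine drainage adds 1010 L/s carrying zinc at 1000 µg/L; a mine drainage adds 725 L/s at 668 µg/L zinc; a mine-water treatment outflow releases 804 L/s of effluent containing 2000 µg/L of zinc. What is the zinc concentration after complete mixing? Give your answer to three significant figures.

Flow-weighted average: C = (4990·3.700 + 1010·1000 + 725.0·668.0 + 804.0·2000) / 7529 = 3121000/7529 = 414.5 µg/L.

414 µg/L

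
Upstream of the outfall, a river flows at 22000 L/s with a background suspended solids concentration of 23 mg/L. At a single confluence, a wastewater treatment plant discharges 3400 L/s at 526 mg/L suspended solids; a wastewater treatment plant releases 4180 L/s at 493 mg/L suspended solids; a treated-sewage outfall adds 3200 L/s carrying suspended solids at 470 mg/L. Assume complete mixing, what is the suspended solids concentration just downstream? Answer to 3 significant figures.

Mass balance: C = (22000·23.00 + 3400·526.0 + 4180·493.0 + 3200·470.0) / 32780 = 5859000/32780 = 178.7 mg/L.

179 mg/L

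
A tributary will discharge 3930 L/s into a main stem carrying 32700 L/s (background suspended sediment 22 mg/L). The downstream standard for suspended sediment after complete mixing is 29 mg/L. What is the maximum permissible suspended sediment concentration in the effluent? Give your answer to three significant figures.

At the limit, (Qr·Cr + Qe·Cₑ)/(Qr + Qe) = 29:
Cₑ = (36630·29 − 32700·22.00) / 3930 = 87.24 mg/L.

87.2 mg/L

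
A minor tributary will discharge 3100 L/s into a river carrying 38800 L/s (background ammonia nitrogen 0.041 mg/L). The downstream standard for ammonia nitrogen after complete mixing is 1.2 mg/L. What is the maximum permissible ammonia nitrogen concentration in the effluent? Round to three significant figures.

At the limit, (Qr·Cr + Qe·Cₑ)/(Qr + Qe) = 1.2:
Cₑ = (41900·1.2 − 38800·0.04100) / 3100 = 15.71 mg/L.

15.7 mg/L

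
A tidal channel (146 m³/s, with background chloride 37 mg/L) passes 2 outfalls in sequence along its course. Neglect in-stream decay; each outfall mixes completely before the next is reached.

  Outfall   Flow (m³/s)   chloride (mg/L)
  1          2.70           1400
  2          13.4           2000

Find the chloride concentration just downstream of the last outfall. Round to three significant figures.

222 mg/L

Outfall 1: combined Q = 148.7 m³/s; C = (146.0·37.00 + 2.700·1400)/148.7 = 61.75 mg/L.
Outfall 2: combined Q = 162.1 m³/s; C = (148.7·61.75 + 13.40·2000)/162.1 = 222.0 mg/L.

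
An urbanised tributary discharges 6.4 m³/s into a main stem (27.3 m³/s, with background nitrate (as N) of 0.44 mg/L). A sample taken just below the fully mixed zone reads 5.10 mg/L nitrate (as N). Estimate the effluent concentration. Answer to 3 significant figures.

25.0 mg/L

Mass balance: 27.30·0.4400 + 6.400·Cₑ = 33.70·5.100
→ Cₑ = (33.70·5.100 − 27.30·0.4400) / 6.400 = 24.98 mg/L.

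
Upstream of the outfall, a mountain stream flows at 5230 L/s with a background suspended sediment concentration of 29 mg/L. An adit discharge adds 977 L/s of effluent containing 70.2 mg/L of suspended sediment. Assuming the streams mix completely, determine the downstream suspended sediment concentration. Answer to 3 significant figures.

Conservation of mass: C = (5230·29.00 + 977.0·70.20) / 6207 = 220300/6207 = 35.49 mg/L.

35.5 mg/L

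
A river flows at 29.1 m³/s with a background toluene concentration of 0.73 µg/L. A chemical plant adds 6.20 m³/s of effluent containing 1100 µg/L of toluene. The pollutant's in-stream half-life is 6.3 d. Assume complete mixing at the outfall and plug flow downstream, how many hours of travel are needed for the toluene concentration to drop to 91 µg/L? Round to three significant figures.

Conservation of mass: C = (29.10·0.7300 + 6.200·1100) / 35.30 = 6841/35.30 = 193.8 µg/L.
Half-life 6.3 d → k = ln 2 / 6.3 = 0.1100 d⁻¹.
193.8·exp(−k·t) = 91 → t = ln(193.8/91)/k = 593700 s = 164.9 h.

165 h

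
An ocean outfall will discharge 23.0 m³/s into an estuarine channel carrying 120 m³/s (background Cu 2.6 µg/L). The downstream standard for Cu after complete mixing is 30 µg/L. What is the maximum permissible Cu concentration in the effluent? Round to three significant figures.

173 µg/L

At the limit, (Qr·Cr + Qe·Cₑ)/(Qr + Qe) = 30:
Cₑ = (143.0·30 − 120.0·2.600) / 23.00 = 173.0 µg/L.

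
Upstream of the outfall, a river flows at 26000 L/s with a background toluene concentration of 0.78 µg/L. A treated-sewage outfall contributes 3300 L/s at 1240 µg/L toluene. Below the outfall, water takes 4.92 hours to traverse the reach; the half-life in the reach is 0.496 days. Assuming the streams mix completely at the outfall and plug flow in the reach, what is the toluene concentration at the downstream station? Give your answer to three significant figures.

Flow-weighted average: C = (26000·0.7800 + 3300·1240) / 29300 = 4112000/29300 = 140.4 µg/L.
Half-life 0.496 d → k = ln 2 / 0.496 = 1.397 d⁻¹.
First-order decay: C = 140.4·exp(−k·t) = 140.4·0.7509 = 105.4 µg/L.

105 µg/L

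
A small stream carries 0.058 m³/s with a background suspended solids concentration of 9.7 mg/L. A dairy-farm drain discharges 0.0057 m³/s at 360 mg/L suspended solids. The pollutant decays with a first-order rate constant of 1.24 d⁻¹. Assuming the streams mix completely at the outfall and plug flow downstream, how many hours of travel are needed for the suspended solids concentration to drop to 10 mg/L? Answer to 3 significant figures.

After mixing, C = (0.05800·9.700 + 0.005700·360.0) / 0.06370 = 2.615/0.06370 = 41.05 mg/L.
41.05·exp(−k·t) = 10 → t = ln(41.05/10)/k = 98390 s = 27.33 h.

27.3 h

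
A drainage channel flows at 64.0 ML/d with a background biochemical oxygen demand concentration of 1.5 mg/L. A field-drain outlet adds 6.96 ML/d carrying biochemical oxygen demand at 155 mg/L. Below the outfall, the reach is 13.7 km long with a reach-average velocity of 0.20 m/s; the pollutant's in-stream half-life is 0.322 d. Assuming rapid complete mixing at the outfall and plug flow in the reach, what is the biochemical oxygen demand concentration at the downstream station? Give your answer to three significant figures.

3.00 mg/L

Flow-weighted average: C = (64.00·1.500 + 6.960·155.0) / 70.96 = 1175/70.96 = 16.56 mg/L.
Travel time t = 13.7·1000 / 0.20 = 68500 s = 19.03 h.
Half-life 0.322 d → k = ln 2 / 0.322 = 2.153 d⁻¹.
Applying C = C₀e^(−kt): 16.56 × 0.1815 = 3.004 mg/L.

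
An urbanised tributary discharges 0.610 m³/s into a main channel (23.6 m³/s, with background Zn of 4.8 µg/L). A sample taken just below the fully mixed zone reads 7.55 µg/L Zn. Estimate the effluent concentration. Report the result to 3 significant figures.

Mass balance: 23.60·4.800 + 0.6100·Cₑ = 24.21·7.550
→ Cₑ = (24.21·7.550 − 23.60·4.800) / 0.6100 = 113.9 µg/L.

114 µg/L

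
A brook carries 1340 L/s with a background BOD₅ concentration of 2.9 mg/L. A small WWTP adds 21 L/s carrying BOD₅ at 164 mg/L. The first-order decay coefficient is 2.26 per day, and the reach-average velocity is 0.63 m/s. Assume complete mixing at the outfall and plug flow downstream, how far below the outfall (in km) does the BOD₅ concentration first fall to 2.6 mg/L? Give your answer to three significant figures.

After mixing, C = (1340·2.900 + 21.00·164.0) / 1361 = 7330/1361 = 5.386 mg/L.
Set 5.386·exp(−k·t) = 2.6 → t = ln(5.386/2.6)/k = 27840 s = 7.734 h.
Distance = v·t = 0.63·27840 = 17540 m = 17.54 km.

17.5 km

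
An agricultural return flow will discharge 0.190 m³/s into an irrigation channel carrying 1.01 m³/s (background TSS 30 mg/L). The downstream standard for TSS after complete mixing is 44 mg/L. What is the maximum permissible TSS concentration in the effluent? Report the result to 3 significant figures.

At the limit, (Qr·Cr + Qe·Cₑ)/(Qr + Qe) = 44:
Cₑ = (1.200·44 − 1.010·30.00) / 0.1900 = 118.4 mg/L.

118 mg/L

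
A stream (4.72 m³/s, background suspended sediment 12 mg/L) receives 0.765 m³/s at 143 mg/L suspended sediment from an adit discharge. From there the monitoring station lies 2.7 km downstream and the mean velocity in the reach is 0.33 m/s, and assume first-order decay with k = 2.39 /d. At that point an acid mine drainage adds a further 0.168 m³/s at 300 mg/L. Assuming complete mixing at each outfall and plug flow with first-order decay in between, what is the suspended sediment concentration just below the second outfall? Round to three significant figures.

Mixed concentration C = ΣQC/ΣQ = (4.720·12.00 + 0.7650·143.0) / 5.485 = 166.0/5.485 = 30.27 mg/L; combined flow 5.485 m³/s.
Travel time t = 2.7·1000 / 0.33 = 8182 s = 2.273 h.
After decay, C = 30.27 × e^(−kt) = 30.27 × 0.7975 = 24.14 mg/L.
At the second outfall, C = (5.485·24.14 + 0.1680·300.0) / (5.485 + 0.1680) = 32.34 mg/L.

32.3 mg/L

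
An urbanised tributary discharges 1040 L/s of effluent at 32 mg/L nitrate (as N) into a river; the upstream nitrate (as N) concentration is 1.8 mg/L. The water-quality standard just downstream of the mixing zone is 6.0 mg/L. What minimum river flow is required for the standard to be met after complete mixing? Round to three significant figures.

Set C_mix = 6.0: (Q·1.800 + 1040·32.00) / (Q + 1040) = 6.0
→ Q = 1040·(32.00 − 6.0)/(6.0 − 1.800) = 6438 L/s.

6440 L/s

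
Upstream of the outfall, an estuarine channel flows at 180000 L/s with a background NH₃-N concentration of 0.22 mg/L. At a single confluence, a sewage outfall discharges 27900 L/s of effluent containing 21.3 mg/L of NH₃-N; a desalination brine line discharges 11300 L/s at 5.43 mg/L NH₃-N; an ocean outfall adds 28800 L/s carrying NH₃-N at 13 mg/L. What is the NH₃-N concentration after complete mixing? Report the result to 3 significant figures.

4.31 mg/L

Conservation of mass: C = (180000·0.2200 + 27900·21.30 + 11300·5.430 + 28800·13.00) / 248000 = 1070000/248000 = 4.313 mg/L.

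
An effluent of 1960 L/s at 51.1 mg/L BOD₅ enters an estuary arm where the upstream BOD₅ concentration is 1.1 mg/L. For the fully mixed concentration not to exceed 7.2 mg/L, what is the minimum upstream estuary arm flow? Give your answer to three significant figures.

14100 L/s

Set C_mix = 7.2: (Q·1.100 + 1960·51.10) / (Q + 1960) = 7.2
→ Q = 1960·(51.10 − 7.2)/(7.2 − 1.100) = 14110 L/s.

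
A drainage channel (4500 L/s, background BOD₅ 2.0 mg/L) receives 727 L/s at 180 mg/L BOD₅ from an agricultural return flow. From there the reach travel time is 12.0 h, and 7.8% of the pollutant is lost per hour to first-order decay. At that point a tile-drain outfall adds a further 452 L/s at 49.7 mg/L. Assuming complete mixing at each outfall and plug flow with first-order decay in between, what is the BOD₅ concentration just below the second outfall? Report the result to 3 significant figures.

13.2 mg/L

Mixed concentration C = ΣQC/ΣQ = (4500·2.000 + 727.0·180.0) / 5227 = 139900/5227 = 26.76 mg/L; combined flow 5227 L/s.
7.8%/h lost → k = −ln(1 − 0.078) = 0.08121 h⁻¹.
First-order decay: C = 26.76·exp(−k·t) = 26.76·0.3774 = 10.10 mg/L.
At the second outfall, C = (5227·10.10 + 452.0·49.70) / (5227 + 452.0) = 13.25 mg/L.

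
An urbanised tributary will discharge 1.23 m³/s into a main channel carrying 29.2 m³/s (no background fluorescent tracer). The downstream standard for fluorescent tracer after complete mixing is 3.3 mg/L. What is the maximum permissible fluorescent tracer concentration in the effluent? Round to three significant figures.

81.6 mg/L

At the limit, (Qr·Cr + Qe·Cₑ)/(Qr + Qe) = 3.3:
Cₑ = (30.43·3.3 − 29.20·0) / 1.230 = 81.64 mg/L.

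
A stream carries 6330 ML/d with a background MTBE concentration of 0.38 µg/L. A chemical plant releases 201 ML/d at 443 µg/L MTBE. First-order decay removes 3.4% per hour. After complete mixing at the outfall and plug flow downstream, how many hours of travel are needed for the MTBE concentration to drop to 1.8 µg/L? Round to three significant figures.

59.3 h

Conservation of mass: C = (6330·0.3800 + 201.0·443.0) / 6531 = 91450/6531 = 14.00 µg/L.
3.4%/h lost → k = −ln(1 − 0.034) = 0.03459 h⁻¹.
14.00·exp(−k·t) = 1.8 → t = ln(14.00/1.8)/k = 213500 s = 59.30 h.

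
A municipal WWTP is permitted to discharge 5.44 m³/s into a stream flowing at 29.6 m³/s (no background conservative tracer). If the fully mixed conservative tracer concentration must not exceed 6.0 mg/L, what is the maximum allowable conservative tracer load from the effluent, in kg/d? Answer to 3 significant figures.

Mass balance at the limit: 29.60·0 + 5.440·Cₑ = 35.04·6.0 → Cₑ = 38.65 mg/L.
Load = 5.440 m³/s × 38.65 g/m³ × 86 400 s/d = 18160 kg/d.

18200 kg/d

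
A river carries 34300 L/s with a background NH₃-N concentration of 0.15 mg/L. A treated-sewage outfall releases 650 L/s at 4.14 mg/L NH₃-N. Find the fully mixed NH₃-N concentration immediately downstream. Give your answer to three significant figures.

0.224 mg/L

Mixed concentration C = ΣQC/ΣQ = (34300·0.1500 + 650.0·4.140) / 34950 = 7836/34950 = 0.2242 mg/L.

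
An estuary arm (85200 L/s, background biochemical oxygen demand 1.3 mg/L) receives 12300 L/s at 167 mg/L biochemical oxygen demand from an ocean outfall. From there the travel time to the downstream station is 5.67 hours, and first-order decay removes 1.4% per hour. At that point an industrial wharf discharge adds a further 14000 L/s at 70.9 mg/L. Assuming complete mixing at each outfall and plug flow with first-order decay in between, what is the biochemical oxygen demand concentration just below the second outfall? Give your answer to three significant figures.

Mass balance: C = (85200·1.300 + 12300·167.0) / 97500 = 2165000/97500 = 22.20 mg/L; combined flow 97500 L/s.
1.4%/h lost → k = −ln(1 − 0.014) = 0.01410 h⁻¹.
After decay, C = 22.20 × e^(−kt) = 22.20 × 0.9232 = 20.50 mg/L.
At the second outfall, C = (97500·20.50 + 14000·70.90) / (97500 + 14000) = 26.83 mg/L.

26.8 mg/L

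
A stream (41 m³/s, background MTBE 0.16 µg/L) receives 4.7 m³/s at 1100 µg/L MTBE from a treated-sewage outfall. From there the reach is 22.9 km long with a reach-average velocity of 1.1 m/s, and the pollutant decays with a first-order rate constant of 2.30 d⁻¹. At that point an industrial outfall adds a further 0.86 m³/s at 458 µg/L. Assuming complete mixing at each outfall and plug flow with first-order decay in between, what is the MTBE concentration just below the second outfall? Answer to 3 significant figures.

72.3 µg/L

Mixed concentration C = ΣQC/ΣQ = (41.00·0.1600 + 4.700·1100) / 45.70 = 5177/45.70 = 113.3 µg/L; combined flow 45.70 m³/s.
Travel time t = 22.9·1000 / 1.1 = 20820 s = 5.783 h.
After decay, C = 113.3 × e^(−kt) = 113.3 × 0.5745 = 65.08 µg/L.
At the second outfall, C = (45.70·65.08 + 0.8600·458.0) / (45.70 + 0.8600) = 72.34 µg/L.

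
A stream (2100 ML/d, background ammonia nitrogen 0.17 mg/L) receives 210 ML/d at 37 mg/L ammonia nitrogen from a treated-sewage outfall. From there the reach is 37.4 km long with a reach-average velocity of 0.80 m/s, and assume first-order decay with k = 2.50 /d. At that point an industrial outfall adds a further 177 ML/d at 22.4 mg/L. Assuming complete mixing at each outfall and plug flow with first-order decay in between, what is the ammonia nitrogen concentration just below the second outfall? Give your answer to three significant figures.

Flow-weighted average: C = (2100·0.1700 + 210.0·37.00) / 2310 = 8127/2310 = 3.518 mg/L; combined flow 2310 ML/d.
Travel time t = 37.4·1000 / 0.80 = 46750 s = 12.99 h.
Decay over the reach: 3.518·exp(−kt) = 3.518·0.2585 = 0.9096 mg/L.
At the second outfall, C = (2310·0.9096 + 177.0·22.40) / (2310 + 177.0) = 2.439 mg/L.

2.44 mg/L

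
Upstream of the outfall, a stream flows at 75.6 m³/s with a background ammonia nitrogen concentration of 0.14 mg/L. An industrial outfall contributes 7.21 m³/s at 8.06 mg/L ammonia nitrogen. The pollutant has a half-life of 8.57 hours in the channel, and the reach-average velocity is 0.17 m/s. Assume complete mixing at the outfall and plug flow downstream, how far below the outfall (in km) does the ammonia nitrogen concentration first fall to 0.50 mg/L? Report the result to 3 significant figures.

Mixed concentration C = ΣQC/ΣQ = (75.60·0.1400 + 7.210·8.060) / 82.81 = 68.70/82.81 = 0.8296 mg/L.
Half-life 8.57 h → k = ln 2 / 8.57 = 0.08088 h⁻¹ = 1.941 d⁻¹.
Set 0.8296·exp(−k·t) = 0.50 → t = ln(0.8296/0.50)/k = 22540 s = 6.260 h.
Distance = v·t = 0.17·22540 = 3831 m = 3.831 km.

3.83 km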